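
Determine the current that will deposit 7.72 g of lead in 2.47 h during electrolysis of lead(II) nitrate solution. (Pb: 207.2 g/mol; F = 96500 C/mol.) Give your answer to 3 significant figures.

n(Pb) = 7.72 / 207.2 = 0.03726 mol
Pb²⁺ + 2e⁻ → Pb, so n(e⁻) = 2 × 0.03726 = 0.07452 mol
Q = 0.07452 × 96500 = 7191 C
I = Q / t = 7191 / 8892 s = 0.809 A

0.809 A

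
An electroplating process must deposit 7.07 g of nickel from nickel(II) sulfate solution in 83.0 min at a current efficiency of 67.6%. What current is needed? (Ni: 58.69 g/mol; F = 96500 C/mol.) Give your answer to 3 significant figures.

n(Ni) = 7.07 / 58.69 = 0.1205 mol
Ni²⁺ + 2e⁻ → Ni, so n(e⁻) = 2 × 0.1205 = 0.2410 mol
Q = 0.2410 × 96500 / 0.676 = 34400 C
I = Q / t = 34400 / 4980 s = 6.91 A

6.91 A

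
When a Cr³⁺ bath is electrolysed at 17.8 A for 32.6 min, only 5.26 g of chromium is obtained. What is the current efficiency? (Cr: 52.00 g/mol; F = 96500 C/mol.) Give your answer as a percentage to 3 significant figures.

84.1%

Q = 17.8 × 1956 = 34820 C
n(e⁻) = 34820 / 96500 = 0.3608 mol
Cr³⁺ + 3e⁻ → Cr, so theoretical n(Cr) = 0.1203 mol → 6.256 g
Efficiency = 5.26 / 6.256 = 0.8408 = 84.1%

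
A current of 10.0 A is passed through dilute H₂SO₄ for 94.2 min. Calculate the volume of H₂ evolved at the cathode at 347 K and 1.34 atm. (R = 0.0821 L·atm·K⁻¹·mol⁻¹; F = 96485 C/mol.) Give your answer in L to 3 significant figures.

6.23 L

Q = It = 10.0 × 5652 = 56520 C
n(e⁻) = Q/F = 56520/96485 = 0.5858 mol
2H⁺ + 2e⁻ → H₂, so n(H₂) = 0.5858 / 2 = 0.2929 mol
V = nRT/P = 0.2929 × 0.0821 × 347 / 1.34 = 6.227 L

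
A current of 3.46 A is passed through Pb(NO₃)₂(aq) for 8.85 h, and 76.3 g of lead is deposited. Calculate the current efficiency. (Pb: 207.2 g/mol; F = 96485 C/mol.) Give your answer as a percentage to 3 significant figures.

Q = 3.46 × 31860 = 1.102×10^5 C
n(e⁻) = 1.102×10^5 / 96485 = 1.142 mol
Pb²⁺ + 2e⁻ → Pb, so theoretical n(Pb) = 0.5710 mol → 118.3 g
Efficiency = 76.3 / 118.3 = 0.6450 = 64.5%

64.5%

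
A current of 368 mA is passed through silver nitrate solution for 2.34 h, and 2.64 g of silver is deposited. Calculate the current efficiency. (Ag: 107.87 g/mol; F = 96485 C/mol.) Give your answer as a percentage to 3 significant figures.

Q = 0.368 × 8424 = 3100 C
n(e⁻) = 3100 / 96485 = 0.03213 mol
Ag⁺ + e⁻ → Ag, so theoretical n(Ag) = 0.03213 mol → 3.466 g
Efficiency = 2.64 / 3.466 = 0.7617 = 76.2%

76.2%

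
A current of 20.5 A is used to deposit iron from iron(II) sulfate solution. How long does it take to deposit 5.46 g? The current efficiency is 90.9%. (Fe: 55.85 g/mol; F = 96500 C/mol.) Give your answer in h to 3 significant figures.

0.281 h

n(Fe) = 5.46 / 55.85 = 0.09776 mol
Fe²⁺ + 2e⁻ → Fe, so n(e⁻) = 2 × 0.09776 = 0.1955 mol
Q = 0.1955 × 96500 / 0.909 = 20750 C
t = Q / I = 20750 / 20.5 = 1012 s = 0.281 h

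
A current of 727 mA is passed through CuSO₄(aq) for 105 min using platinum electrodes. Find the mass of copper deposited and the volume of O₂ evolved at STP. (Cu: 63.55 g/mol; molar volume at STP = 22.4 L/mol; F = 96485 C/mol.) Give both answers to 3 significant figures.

Q = 0.727 × 6300 = 4580 C; n(e⁻) = 4580 / 96485 = 0.04747 mol
Cathode: Cu²⁺ + 2e⁻ → Cu → n(Cu) = 0.04747/2 = 0.02374 mol → 1.51 g
Anode: 2H₂O → O₂ + 4H⁺ + 4e⁻ → n(O₂) = 0.04747/4 = 0.01187 mol → 0.266 L

1.51 g Cu; 0.266 L O₂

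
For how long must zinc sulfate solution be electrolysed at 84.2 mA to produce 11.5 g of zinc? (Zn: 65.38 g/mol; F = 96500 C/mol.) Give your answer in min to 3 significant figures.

n(Zn) = 11.5 / 65.38 = 0.1759 mol
Zn²⁺ + 2e⁻ → Zn, so n(e⁻) = 2 × 0.1759 = 0.3518 mol
Q = 0.3518 × 96500 = 33950 C
t = Q / I = 33950 / 0.0842 = 4.032×10^5 s = 6720 min

6720 min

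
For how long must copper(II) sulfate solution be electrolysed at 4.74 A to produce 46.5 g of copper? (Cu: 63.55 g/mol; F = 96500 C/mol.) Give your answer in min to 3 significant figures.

497 min

n(Cu) = 46.5 / 63.55 = 0.7317 mol
Cu²⁺ + 2e⁻ → Cu, so n(e⁻) = 2 × 0.7317 = 1.463 mol
Q = 1.463 × 96500 = 1.412×10^5 C
t = Q / I = 1.412×10^5 / 4.74 = 29790 s = 497 min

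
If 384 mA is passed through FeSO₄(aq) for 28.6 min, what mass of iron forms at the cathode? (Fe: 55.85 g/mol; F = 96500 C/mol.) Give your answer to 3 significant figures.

Q = It = 0.384 × 1716 = 658.9 C
Moles of electrons = 658.9 / 96500 = 0.006828 mol
Fe²⁺ + 2e⁻ → Fe, so n(Fe) = 0.006828 / 2 = 0.003414 mol
m = 0.003414 × 55.85 = 0.191 g

0.191 g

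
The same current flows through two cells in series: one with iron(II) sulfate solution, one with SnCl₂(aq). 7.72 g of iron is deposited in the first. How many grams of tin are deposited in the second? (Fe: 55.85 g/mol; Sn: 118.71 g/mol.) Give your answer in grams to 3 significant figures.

n(Fe) = 7.72 / 55.85 = 0.1382 mol
Fe²⁺ + 2e⁻ → Fe, so n(e⁻) = 2 × 0.1382 = 0.2764 mol
Since the cells are in series, n(e⁻) in the Sn cell is also 0.2764 mol.
Sn²⁺ + 2e⁻ → Sn, so n(Sn) = 0.2764 / 2 = 0.1382 mol
m(Sn) = 0.1382 × 118.71 = 16.4 g

16.4 g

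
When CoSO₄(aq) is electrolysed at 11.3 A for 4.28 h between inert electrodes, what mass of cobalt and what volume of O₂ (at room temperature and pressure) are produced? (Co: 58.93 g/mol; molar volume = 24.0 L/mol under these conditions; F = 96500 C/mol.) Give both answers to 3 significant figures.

53.2 g Co; 10.8 L O₂

Q = 11.3 × 15408 = 1.741×10^5 C; n(e⁻) = 1.741×10^5 / 96500 = 1.804 mol
Cathode: Co²⁺ + 2e⁻ → Co → n(Co) = 1.804/2 = 0.9020 mol → 53.2 g
Anode: 2H₂O → O₂ + 4H⁺ + 4e⁻ → n(O₂) = 1.804/4 = 0.4510 mol → 10.8 L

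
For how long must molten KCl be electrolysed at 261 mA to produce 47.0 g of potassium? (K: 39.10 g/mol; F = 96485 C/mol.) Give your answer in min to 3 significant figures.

n(K) = 47.0 / 39.10 = 1.202 mol
K⁺ + e⁻ → K, so n(e⁻) = 1.202 mol
Q = 1.202 × 96485 = 1.160×10^5 C
t = Q / I = 1.160×10^5 / 0.261 = 4.444×10^5 s = 7410 min

7410 min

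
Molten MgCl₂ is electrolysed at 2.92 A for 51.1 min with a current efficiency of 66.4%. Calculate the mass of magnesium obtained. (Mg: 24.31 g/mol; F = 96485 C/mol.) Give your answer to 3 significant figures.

Q = 2.92 × 3066 = 8953 C
n(e⁻) = 8953 / 96485 = 0.09279 mol
Mg²⁺ + 2e⁻ → Mg, so theoretical m(Mg) = 0.04640 × 24.31 = 1.128 g
Actual mass = 66.4% × 1.128 = 0.749 g

0.749 g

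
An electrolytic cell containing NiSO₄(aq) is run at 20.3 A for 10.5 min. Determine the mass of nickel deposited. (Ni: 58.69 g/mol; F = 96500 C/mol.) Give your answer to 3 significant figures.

Charge passed = 20.3 × 630 = 12790 C
Moles of electrons = 12790 / 96500 = 0.1325 mol
Ni²⁺ + 2e⁻ → Ni, so n(Ni) = 0.1325 / 2 = 0.06625 mol
m = 0.06625 × 58.69 = 3.89 g

3.89 g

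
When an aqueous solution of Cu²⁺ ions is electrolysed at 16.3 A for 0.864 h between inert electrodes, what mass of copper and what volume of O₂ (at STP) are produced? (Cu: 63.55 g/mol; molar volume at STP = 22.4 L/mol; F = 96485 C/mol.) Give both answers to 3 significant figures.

Q = 16.3 × 3110.4 = 50700 C; n(e⁻) = 50700 / 96485 = 0.5255 mol
Cathode: Cu²⁺ + 2e⁻ → Cu → n(Cu) = 0.5255/2 = 0.2628 mol → 16.7 g
Anode: 2H₂O → O₂ + 4H⁺ + 4e⁻ → n(O₂) = 0.5255/4 = 0.1314 mol → 2.94 L

16.7 g Cu; 2.94 L O₂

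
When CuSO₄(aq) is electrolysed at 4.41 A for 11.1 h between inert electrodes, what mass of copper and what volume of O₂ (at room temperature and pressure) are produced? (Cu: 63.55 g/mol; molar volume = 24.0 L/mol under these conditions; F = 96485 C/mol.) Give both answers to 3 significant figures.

58.0 g Cu; 11.0 L O₂

Q = 4.41 × 39960 = 1.762×10^5 C; n(e⁻) = 1.762×10^5 / 96485 = 1.826 mol
Cathode: Cu²⁺ + 2e⁻ → Cu → n(Cu) = 1.826/2 = 0.9130 mol → 58.0 g
Anode: 2H₂O → O₂ + 4H⁺ + 4e⁻ → n(O₂) = 1.826/4 = 0.4565 mol → 11.0 L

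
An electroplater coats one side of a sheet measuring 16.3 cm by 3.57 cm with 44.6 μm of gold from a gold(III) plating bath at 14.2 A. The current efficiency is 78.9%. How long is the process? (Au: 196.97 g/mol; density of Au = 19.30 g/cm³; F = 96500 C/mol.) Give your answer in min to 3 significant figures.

Plated area = 16.3 × 3.57 = 58.19 cm²
Volume = 58.19 × 44.6×10⁻⁴ cm = 0.2595 cm³
m(Au) = 0.2595 × 19.30 = 5.008 g
n(Au) = 5.008 / 196.97 = 0.02543 mol; n(e⁻) = 3 × 0.02543 = 0.07629 mol
Q = 0.07629 × 96500 / 0.789 = 9331 C
t = 9331 / 14.2 = 657.1 s = 11.0 min

11.0 min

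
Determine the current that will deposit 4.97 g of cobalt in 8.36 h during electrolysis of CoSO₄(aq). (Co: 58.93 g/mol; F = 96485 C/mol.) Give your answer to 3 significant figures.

n(Co) = 4.97 / 58.93 = 0.08434 mol
Co²⁺ + 2e⁻ → Co, so n(e⁻) = 2 × 0.08434 = 0.1687 mol
Q = 0.1687 × 96485 = 16280 C
I = Q / t = 16280 / 30096 s = 0.541 A

0.541 A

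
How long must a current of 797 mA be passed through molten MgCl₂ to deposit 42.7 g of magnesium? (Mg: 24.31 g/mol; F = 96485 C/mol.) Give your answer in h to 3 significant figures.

n(Mg) = 42.7 / 24.31 = 1.756 mol
Mg²⁺ + 2e⁻ → Mg, so n(e⁻) = 2 × 1.756 = 3.512 mol
Q = 3.512 × 96485 = 3.389×10^5 C
t = Q / I = 3.389×10^5 / 0.797 = 4.252×10^5 s = 118 h

118 h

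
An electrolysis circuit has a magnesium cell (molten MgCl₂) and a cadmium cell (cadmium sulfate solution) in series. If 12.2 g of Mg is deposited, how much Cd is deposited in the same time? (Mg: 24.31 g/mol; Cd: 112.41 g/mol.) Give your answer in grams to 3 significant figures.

56.4 g

n(Mg) = 12.2 / 24.31 = 0.5019 mol
Mg²⁺ + 2e⁻ → Mg, so n(e⁻) = 2 × 0.5019 = 1.004 mol
Since the cells are in series, n(e⁻) in the Cd cell is also 1.004 mol.
Cd²⁺ + 2e⁻ → Cd, so n(Cd) = 1.004 / 2 = 0.5020 mol
m(Cd) = 0.5020 × 112.41 = 56.4 g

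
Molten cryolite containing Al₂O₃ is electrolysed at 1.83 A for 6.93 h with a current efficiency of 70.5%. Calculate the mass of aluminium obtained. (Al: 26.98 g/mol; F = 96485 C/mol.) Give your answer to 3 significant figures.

Q = 1.83 × 24948 = 45650 C
n(e⁻) = 45650 / 96485 = 0.4731 mol
Al³⁺ + 3e⁻ → Al, so theoretical m(Al) = 0.1577 × 26.98 = 4.255 g
Actual mass = 70.5% × 4.255 = 3.00 g

3.00 g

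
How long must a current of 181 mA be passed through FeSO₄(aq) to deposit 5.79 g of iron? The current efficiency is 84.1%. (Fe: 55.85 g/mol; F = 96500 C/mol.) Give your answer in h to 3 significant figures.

n(Fe) = 5.79 / 55.85 = 0.1037 mol
Fe²⁺ + 2e⁻ → Fe, so n(e⁻) = 2 × 0.1037 = 0.2074 mol
Q = 0.2074 × 96500 / 0.841 = 23800 C
t = Q / I = 23800 / 0.181 = 1.315×10^5 s = 36.5 h

36.5 h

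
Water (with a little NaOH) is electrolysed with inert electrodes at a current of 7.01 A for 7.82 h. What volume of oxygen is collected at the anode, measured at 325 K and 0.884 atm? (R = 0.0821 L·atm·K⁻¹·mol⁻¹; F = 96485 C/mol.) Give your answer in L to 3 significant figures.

Charge passed = 7.01 × 28152 = 1.973×10^5 C
Moles of electrons = 1.973×10^5 / 96485 = 2.045 mol
2H₂O → O₂ + 4H⁺ + 4e⁻, so n(O₂) = 2.045 / 4 = 0.5113 mol
V = nRT/P = 0.5113 × 0.0821 × 325 / 0.884 = 15.43 L

15.4 L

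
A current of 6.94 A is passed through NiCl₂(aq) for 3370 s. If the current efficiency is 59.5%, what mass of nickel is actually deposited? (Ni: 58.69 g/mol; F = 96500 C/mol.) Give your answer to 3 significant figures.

Q = 6.94 × 3370 = 23390 C
n(e⁻) = 23390 / 96500 = 0.2424 mol
Ni²⁺ + 2e⁻ → Ni, so theoretical m(Ni) = 0.1212 × 58.69 = 7.113 g
Actual mass = 59.5% × 7.113 = 4.23 g

4.23 g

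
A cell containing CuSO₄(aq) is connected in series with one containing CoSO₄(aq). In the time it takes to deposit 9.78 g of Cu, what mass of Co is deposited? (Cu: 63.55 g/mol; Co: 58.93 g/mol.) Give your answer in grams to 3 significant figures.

9.07 g

n(Cu) = 9.78 / 63.55 = 0.1539 mol
Cu²⁺ + 2e⁻ → Cu, so n(e⁻) = 2 × 0.1539 = 0.3078 mol
The cells are in series, so the same charge (and hence the same n(e⁻) = 0.3078 mol) passes through both.
Co²⁺ + 2e⁻ → Co, so n(Co) = 0.3078 / 2 = 0.1539 mol
m(Co) = 0.1539 × 58.93 = 9.07 g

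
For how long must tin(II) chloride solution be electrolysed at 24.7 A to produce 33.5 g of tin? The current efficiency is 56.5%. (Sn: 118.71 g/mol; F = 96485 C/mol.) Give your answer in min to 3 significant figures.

65.0 min

n(Sn) = 33.5 / 118.71 = 0.2822 mol
Sn²⁺ + 2e⁻ → Sn, so n(e⁻) = 2 × 0.2822 = 0.5644 mol
Q = 0.5644 × 96485 / 0.565 = 96380 C
t = Q / I = 96380 / 24.7 = 3902 s = 65.0 min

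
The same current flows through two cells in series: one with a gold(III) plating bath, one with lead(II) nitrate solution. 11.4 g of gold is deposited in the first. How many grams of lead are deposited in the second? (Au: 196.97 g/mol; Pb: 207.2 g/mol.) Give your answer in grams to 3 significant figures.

18.0 g

n(Au) = 11.4 / 196.97 = 0.05788 mol
Au³⁺ + 3e⁻ → Au, so n(e⁻) = 3 × 0.05788 = 0.1736 mol
Same current for the same time ⇒ same n(e⁻) = 0.1736 mol in both cells.
Pb²⁺ + 2e⁻ → Pb, so n(Pb) = 0.1736 / 2 = 0.08680 mol
m(Pb) = 0.08680 × 207.2 = 18.0 g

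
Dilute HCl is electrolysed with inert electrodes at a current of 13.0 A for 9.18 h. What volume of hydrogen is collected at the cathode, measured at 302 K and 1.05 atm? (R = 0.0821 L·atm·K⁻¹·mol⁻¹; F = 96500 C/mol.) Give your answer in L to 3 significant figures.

Q = 13.0 A × 33048 s = 4.296×10^5 C
Moles of electrons = 4.296×10^5 / 96500 = 4.452 mol
2H⁺ + 2e⁻ → H₂, so n(H₂) = 4.452 / 2 = 2.226 mol
V = nRT/P = 2.226 × 0.0821 × 302 / 1.05 = 52.56 L

52.6 L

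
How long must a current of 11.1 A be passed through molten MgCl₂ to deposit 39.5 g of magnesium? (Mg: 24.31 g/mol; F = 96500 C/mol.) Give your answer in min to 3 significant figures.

471 min

n(Mg) = 39.5 / 24.31 = 1.625 mol
Mg²⁺ + 2e⁻ → Mg, so n(e⁻) = 2 × 1.625 = 3.250 mol
Q = 3.250 × 96500 = 3.136×10^5 C
t = Q / I = 3.136×10^5 / 11.1 = 28250 s = 471 min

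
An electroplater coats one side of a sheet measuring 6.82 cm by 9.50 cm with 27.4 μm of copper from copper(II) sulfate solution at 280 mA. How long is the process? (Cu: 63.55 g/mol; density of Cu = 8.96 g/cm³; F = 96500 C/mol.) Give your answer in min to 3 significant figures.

288 min

Plated area = 6.82 × 9.50 = 64.79 cm²
Volume = 64.79 × 27.4×10⁻⁴ cm = 0.1775 cm³
m(Cu) = 0.1775 × 8.96 = 1.590 g
n(Cu) = 1.590 / 63.55 = 0.02502 mol; n(e⁻) = 2 × 0.02502 = 0.05004 mol
Q = 0.05004 × 96500 = 4829 C
t = 4829 / 0.280 = 17250 s = 288 min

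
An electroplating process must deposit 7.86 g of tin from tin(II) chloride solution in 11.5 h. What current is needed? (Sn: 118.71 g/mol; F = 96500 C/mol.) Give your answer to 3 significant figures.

0.309 A

n(Sn) = 7.86 / 118.71 = 0.06621 mol
Sn²⁺ + 2e⁻ → Sn, so n(e⁻) = 2 × 0.06621 = 0.1324 mol
Q = 0.1324 × 96500 = 12780 C
I = Q / t = 12780 / 41400 s = 0.309 A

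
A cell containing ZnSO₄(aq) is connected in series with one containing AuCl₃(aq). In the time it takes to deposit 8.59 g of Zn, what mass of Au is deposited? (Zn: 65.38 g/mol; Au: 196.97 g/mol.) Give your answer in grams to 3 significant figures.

17.3 g

n(Zn) = 8.59 / 65.38 = 0.1314 mol
Zn²⁺ + 2e⁻ → Zn, so n(e⁻) = 2 × 0.1314 = 0.2628 mol
The cells are in series, so the same charge (and hence the same n(e⁻) = 0.2628 mol) passes through both.
Au³⁺ + 3e⁻ → Au, so n(Au) = 0.2628 / 3 = 0.08760 mol
m(Au) = 0.08760 × 196.97 = 17.3 g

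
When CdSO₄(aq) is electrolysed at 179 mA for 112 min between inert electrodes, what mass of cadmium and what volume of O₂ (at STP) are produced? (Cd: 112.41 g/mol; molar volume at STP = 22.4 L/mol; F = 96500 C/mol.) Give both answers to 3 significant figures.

Q = 0.179 × 6720 = 1203 C; n(e⁻) = 1203 / 96500 = 0.01247 mol
Cathode: Cd²⁺ + 2e⁻ → Cd → n(Cd) = 0.01247/2 = 0.006235 mol → 0.701 g
Anode: 2H₂O → O₂ + 4H⁺ + 4e⁻ → n(O₂) = 0.01247/4 = 0.003118 mol → 0.0698 L

0.701 g Cd; 0.0698 L O₂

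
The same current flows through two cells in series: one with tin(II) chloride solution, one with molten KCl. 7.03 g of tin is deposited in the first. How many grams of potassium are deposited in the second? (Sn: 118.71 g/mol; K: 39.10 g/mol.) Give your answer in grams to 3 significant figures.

4.63 g

n(Sn) = 7.03 / 118.71 = 0.05922 mol
Sn²⁺ + 2e⁻ → Sn, so n(e⁻) = 2 × 0.05922 = 0.1184 mol
Since the cells are in series, n(e⁻) in the K cell is also 0.1184 mol.
K⁺ + e⁻ → K, so n(K) = 0.1184 mol
m(K) = 0.1184 × 39.10 = 4.63 g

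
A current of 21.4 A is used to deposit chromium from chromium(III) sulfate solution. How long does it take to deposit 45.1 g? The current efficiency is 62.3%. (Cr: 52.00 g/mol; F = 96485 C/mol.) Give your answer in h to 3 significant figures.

n(Cr) = 45.1 / 52.00 = 0.8673 mol
Cr³⁺ + 3e⁻ → Cr, so n(e⁻) = 3 × 0.8673 = 2.602 mol
Q = 2.602 × 96485 / 0.623 = 4.030×10^5 C
t = Q / I = 4.030×10^5 / 21.4 = 18830 s = 5.23 h

5.23 h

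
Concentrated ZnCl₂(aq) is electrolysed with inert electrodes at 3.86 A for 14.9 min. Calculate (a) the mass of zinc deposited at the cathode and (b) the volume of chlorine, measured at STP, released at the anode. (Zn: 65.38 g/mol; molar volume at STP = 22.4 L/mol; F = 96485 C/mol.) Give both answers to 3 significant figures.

1.17 g Zn; 0.401 L Cl₂

Q = 3.86 × 894 = 3451 C; n(e⁻) = 3451 / 96485 = 0.03577 mol
Cathode: Zn²⁺ + 2e⁻ → Zn → n(Zn) = 0.03577/2 = 0.01789 mol → 1.17 g
Anode: 2Cl⁻ → Cl₂ + 2e⁻ → n(Cl₂) = 0.03577/2 = 0.01789 mol → 0.401 L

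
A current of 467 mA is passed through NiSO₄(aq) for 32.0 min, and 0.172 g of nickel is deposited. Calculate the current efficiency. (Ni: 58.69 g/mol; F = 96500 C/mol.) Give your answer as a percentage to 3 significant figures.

63.1%

Q = 0.467 × 1920 = 896.6 C
n(e⁻) = 896.6 / 96500 = 0.009291 mol
Ni²⁺ + 2e⁻ → Ni, so theoretical n(Ni) = 0.004646 mol → 0.2727 g
Efficiency = 0.172 / 0.2727 = 0.6307 = 63.1%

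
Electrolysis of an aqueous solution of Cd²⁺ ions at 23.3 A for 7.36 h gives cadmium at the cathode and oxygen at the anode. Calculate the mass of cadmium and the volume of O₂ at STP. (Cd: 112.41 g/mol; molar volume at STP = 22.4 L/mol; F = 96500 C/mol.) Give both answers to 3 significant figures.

360 g Cd; 35.8 L O₂

Q = 23.3 × 26496 = 6.174×10^5 C; n(e⁻) = 6.174×10^5 / 96500 = 6.398 mol
Cathode: Cd²⁺ + 2e⁻ → Cd → n(Cd) = 6.398/2 = 3.199 mol → 360 g
Anode: 2H₂O → O₂ + 4H⁺ + 4e⁻ → n(O₂) = 6.398/4 = 1.600 mol → 35.8 L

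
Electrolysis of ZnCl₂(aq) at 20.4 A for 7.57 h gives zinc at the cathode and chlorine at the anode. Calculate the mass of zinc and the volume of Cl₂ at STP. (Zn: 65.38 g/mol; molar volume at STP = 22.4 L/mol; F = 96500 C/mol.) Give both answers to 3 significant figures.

Q = 20.4 × 27252 = 5.559×10^5 C; n(e⁻) = 5.559×10^5 / 96500 = 5.761 mol
Cathode: Zn²⁺ + 2e⁻ → Zn → n(Zn) = 5.761/2 = 2.881 mol → 188 g
Anode: 2Cl⁻ → Cl₂ + 2e⁻ → n(Cl₂) = 5.761/2 = 2.881 mol → 64.5 L

188 g Zn; 64.5 L Cl₂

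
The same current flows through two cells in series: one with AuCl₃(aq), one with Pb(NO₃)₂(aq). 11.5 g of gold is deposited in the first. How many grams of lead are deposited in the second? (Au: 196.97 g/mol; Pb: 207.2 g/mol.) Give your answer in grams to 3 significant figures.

n(Au) = 11.5 / 196.97 = 0.05838 mol
Au³⁺ + 3e⁻ → Au, so n(e⁻) = 3 × 0.05838 = 0.1751 mol
Since the cells are in series, n(e⁻) in the Pb cell is also 0.1751 mol.
Pb²⁺ + 2e⁻ → Pb, so n(Pb) = 0.1751 / 2 = 0.08755 mol
m(Pb) = 0.08755 × 207.2 = 18.1 g

18.1 g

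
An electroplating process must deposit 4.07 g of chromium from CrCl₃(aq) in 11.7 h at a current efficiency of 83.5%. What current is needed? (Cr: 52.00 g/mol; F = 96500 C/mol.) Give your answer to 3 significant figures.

0.644 A

n(Cr) = 4.07 / 52.00 = 0.07827 mol
Cr³⁺ + 3e⁻ → Cr, so n(e⁻) = 3 × 0.07827 = 0.2348 mol
Q = 0.2348 × 96500 / 0.835 = 27140 C
I = Q / t = 27140 / 42120 s = 0.644 A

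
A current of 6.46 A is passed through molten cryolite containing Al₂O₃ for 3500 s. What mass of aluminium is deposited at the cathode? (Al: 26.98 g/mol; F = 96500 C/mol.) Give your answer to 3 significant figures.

2.11 g

Q = It = 6.46 × 3500 = 22610 C
n(e⁻) = Q/F = 22610/96500 = 0.2343 mol
Al³⁺ + 3e⁻ → Al, so n(Al) = 0.2343 / 3 = 0.07810 mol
m = 0.07810 × 26.98 = 2.11 g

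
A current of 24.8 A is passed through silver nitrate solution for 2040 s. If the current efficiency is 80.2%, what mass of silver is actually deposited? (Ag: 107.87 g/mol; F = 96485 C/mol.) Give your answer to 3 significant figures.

45.4 g

Q = 24.8 × 2040 = 50590 C
n(e⁻) = 50590 / 96485 = 0.5243 mol
Ag⁺ + e⁻ → Ag, so theoretical m(Ag) = 0.5243 × 107.87 = 56.56 g
Actual mass = 80.2% × 56.56 = 45.4 g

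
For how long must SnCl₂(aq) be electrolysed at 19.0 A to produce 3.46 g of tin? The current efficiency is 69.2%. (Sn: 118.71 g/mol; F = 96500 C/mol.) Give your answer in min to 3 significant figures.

n(Sn) = 3.46 / 118.71 = 0.02915 mol
Sn²⁺ + 2e⁻ → Sn, so n(e⁻) = 2 × 0.02915 = 0.05830 mol
Q = 0.05830 × 96500 / 0.692 = 8130 C
t = Q / I = 8130 / 19.0 = 427.9 s = 7.13 min

7.13 min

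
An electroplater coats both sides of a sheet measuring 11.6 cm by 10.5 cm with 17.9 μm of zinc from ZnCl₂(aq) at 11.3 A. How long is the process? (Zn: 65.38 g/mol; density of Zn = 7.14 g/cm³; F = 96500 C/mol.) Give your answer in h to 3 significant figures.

Plated area = 2 × 11.6 × 10.5 = 243.6 cm²
Volume = 243.6 × 17.9×10⁻⁴ cm = 0.4360 cm³
m(Zn) = 0.4360 × 7.14 = 3.113 g
n(Zn) = 3.113 / 65.38 = 0.04761 mol; n(e⁻) = 2 × 0.04761 = 0.09522 mol
Q = 0.09522 × 96500 = 9189 C
t = 9189 / 11.3 = 813.2 s = 0.226 h

0.226 h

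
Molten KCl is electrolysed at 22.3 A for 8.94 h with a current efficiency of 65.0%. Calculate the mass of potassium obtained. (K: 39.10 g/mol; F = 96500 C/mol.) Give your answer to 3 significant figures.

189 g

Q = 22.3 × 32184 = 7.177×10^5 C
n(e⁻) = 7.177×10^5 / 96500 = 7.437 mol
K⁺ + e⁻ → K, so theoretical m(K) = 7.437 × 39.10 = 290.8 g
Actual mass = 65.0% × 290.8 = 189 g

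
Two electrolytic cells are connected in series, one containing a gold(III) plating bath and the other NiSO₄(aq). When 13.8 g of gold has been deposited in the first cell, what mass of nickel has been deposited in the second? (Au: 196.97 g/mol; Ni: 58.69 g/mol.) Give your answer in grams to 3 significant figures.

n(Au) = 13.8 / 196.97 = 0.07006 mol
Au³⁺ + 3e⁻ → Au, so n(e⁻) = 3 × 0.07006 = 0.2102 mol
In series, the same 0.2102 mol of electrons flows through the second cell.
Ni²⁺ + 2e⁻ → Ni, so n(Ni) = 0.2102 / 2 = 0.1051 mol
m(Ni) = 0.1051 × 58.69 = 6.17 g

6.17 g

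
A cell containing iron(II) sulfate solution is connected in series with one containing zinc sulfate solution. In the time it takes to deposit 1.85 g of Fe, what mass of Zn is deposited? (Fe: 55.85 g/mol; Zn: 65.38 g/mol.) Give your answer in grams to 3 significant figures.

2.17 g

n(Fe) = 1.85 / 55.85 = 0.03312 mol
Fe²⁺ + 2e⁻ → Fe, so n(e⁻) = 2 × 0.03312 = 0.06624 mol
The cells are in series, so the same charge (and hence the same n(e⁻) = 0.06624 mol) passes through both.
Zn²⁺ + 2e⁻ → Zn, so n(Zn) = 0.06624 / 2 = 0.03312 mol
m(Zn) = 0.03312 × 65.38 = 2.17 g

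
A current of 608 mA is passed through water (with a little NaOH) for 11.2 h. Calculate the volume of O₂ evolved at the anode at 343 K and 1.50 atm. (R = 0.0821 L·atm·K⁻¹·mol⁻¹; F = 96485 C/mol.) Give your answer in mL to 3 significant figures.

Q = It = 0.608 × 40320 = 24510 C
Moles of electrons = 24510 / 96485 = 0.2540 mol
2H₂O → O₂ + 4H⁺ + 4e⁻, so n(O₂) = 0.2540 / 4 = 0.06350 mol
V = nRT/P = 0.06350 × 0.0821 × 343 / 1.50 = 1.192 L
= 1190 mL

1190 mL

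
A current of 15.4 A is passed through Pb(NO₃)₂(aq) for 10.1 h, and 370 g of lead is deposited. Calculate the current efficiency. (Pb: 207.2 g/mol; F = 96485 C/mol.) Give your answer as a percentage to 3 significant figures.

Q = 15.4 × 36360 = 5.599×10^5 C
n(e⁻) = 5.599×10^5 / 96485 = 5.803 mol
Pb²⁺ + 2e⁻ → Pb, so theoretical n(Pb) = 2.902 mol → 601.3 g
Efficiency = 370 / 601.3 = 0.6153 = 61.5%

61.5%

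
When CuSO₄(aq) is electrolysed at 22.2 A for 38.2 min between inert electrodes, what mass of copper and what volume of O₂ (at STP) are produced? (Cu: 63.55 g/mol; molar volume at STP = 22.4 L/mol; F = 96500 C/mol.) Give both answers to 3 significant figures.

16.8 g Cu; 2.95 L O₂

Q = 22.2 × 2292 = 50880 C; n(e⁻) = 50880 / 96500 = 0.5273 mol
Cathode: Cu²⁺ + 2e⁻ → Cu → n(Cu) = 0.5273/2 = 0.2637 mol → 16.8 g
Anode: 2H₂O → O₂ + 4H⁺ + 4e⁻ → n(O₂) = 0.5273/4 = 0.1318 mol → 2.95 L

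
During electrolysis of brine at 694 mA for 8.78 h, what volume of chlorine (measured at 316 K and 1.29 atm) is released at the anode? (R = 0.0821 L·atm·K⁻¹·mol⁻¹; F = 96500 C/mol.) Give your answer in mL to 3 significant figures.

Q = 0.694 A × 31608 s = 21940 C
Moles of electrons = 21940 / 96500 = 0.2274 mol
2Cl⁻ → Cl₂ + 2e⁻, so n(Cl₂) = 0.2274 / 2 = 0.1137 mol
V = nRT/P = 0.1137 × 0.0821 × 316 / 1.29 = 2.287 L
= 2290 mL

2290 mL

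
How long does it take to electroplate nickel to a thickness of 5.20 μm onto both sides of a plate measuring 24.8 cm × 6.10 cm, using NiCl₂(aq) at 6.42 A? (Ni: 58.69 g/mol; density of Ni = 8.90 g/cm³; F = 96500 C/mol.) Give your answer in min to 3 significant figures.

Plated area = 2 × 24.8 × 6.10 = 302.6 cm²
Volume = 302.6 × 5.20×10⁻⁴ cm = 0.1574 cm³
m(Ni) = 0.1574 × 8.90 = 1.401 g
n(Ni) = 1.401 / 58.69 = 0.02387 mol; n(e⁻) = 2 × 0.02387 = 0.04774 mol
Q = 0.04774 × 96500 = 4607 C
t = 4607 / 6.42 = 717.6 s = 12.0 min

12.0 min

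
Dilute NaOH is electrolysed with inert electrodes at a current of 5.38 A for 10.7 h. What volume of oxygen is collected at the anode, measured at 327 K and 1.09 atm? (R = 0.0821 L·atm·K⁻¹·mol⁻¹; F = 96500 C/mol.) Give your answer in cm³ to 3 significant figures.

13200 cm³

Charge passed = 5.38 × 38520 = 2.072×10^5 C
n(e⁻) = Q/F = 2.072×10^5/96500 = 2.147 mol
2H₂O → O₂ + 4H⁺ + 4e⁻, so n(O₂) = 2.147 / 4 = 0.5368 mol
V = nRT/P = 0.5368 × 0.0821 × 327 / 1.09 = 13.22 L
= 13200 cm³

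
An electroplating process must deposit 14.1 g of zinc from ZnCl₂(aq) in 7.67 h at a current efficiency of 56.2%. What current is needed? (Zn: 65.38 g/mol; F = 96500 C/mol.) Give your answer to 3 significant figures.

2.68 A

n(Zn) = 14.1 / 65.38 = 0.2157 mol
Zn²⁺ + 2e⁻ → Zn, so n(e⁻) = 2 × 0.2157 = 0.4314 mol
Q = 0.4314 × 96500 / 0.562 = 74070 C
I = Q / t = 74070 / 27612 s = 2.68 A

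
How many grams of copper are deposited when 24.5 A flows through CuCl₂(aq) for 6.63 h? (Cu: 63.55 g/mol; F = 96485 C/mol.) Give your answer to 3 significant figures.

193 g

Q = 24.5 A × 23868 s = 5.848×10^5 C
n(e⁻) = Q/F = 5.848×10^5/96485 = 6.061 mol
Cu²⁺ + 2e⁻ → Cu, so n(Cu) = 6.061 / 2 = 3.031 mol
m = 3.031 × 63.55 = 193 g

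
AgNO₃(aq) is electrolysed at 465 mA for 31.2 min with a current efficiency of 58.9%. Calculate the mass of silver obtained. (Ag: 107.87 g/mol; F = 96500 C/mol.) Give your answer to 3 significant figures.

Q = 0.465 × 1872 = 870.5 C
n(e⁻) = 870.5 / 96500 = 0.009021 mol
Ag⁺ + e⁻ → Ag, so theoretical m(Ag) = 0.009021 × 107.87 = 0.9731 g
Actual mass = 58.9% × 0.9731 = 0.573 g

0.573 g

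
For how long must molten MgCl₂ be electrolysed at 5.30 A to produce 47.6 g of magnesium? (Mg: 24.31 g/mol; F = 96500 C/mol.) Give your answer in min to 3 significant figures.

1190 min

n(Mg) = 47.6 / 24.31 = 1.958 mol
Mg²⁺ + 2e⁻ → Mg, so n(e⁻) = 2 × 1.958 = 3.916 mol
Q = 3.916 × 96500 = 3.779×10^5 C
t = Q / I = 3.779×10^5 / 5.30 = 71300 s = 1190 min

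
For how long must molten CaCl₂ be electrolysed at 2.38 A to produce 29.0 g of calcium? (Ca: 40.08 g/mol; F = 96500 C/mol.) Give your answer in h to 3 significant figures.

16.3 h

n(Ca) = 29.0 / 40.08 = 0.7236 mol
Ca²⁺ + 2e⁻ → Ca, so n(e⁻) = 2 × 0.7236 = 1.447 mol
Q = 1.447 × 96500 = 1.396×10^5 C
t = Q / I = 1.396×10^5 / 2.38 = 58660 s = 16.3 h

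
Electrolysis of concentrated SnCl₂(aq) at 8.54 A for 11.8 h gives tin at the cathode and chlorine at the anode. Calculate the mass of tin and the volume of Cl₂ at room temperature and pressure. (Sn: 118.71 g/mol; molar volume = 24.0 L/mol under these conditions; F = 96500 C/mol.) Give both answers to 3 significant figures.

223 g Sn; 45.1 L Cl₂

Q = 8.54 × 42480 = 3.628×10^5 C; n(e⁻) = 3.628×10^5 / 96500 = 3.760 mol
Cathode: Sn²⁺ + 2e⁻ → Sn → n(Sn) = 3.760/2 = 1.880 mol → 223 g
Anode: 2Cl⁻ → Cl₂ + 2e⁻ → n(Cl₂) = 3.760/2 = 1.880 mol → 45.1 L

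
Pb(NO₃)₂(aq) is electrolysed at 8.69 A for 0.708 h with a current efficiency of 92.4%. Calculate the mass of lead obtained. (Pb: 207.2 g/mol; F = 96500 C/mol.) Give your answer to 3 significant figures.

22.0 g

Q = 8.69 × 2548.8 = 22150 C
n(e⁻) = 22150 / 96500 = 0.2295 mol
Pb²⁺ + 2e⁻ → Pb, so theoretical m(Pb) = 0.1148 × 207.2 = 23.79 g
Actual mass = 92.4% × 23.79 = 22.0 g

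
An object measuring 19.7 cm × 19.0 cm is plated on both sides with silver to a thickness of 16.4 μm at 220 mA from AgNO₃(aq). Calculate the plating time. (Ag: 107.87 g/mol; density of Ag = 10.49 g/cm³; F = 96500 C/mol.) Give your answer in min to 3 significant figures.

873 min

Plated area = 2 × 19.7 × 19.0 = 748.6 cm²
Volume = 748.6 × 16.4×10⁻⁴ cm = 1.228 cm³
m(Ag) = 1.228 × 10.49 = 12.88 g
n(Ag) = 12.88 / 107.87 = 0.1194 mol; n(e⁻) = 0.1194 mol
Q = 0.1194 × 96500 = 11520 C
t = 11520 / 0.220 = 52360 s = 873 min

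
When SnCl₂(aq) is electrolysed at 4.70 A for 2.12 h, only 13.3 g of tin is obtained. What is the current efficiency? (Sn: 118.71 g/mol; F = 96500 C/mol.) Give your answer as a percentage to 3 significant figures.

Q = 4.70 × 7632 = 35870 C
n(e⁻) = 35870 / 96500 = 0.3717 mol
Sn²⁺ + 2e⁻ → Sn, so theoretical n(Sn) = 0.1859 mol → 22.07 g
Efficiency = 13.3 / 22.07 = 0.6026 = 60.3%

60.3%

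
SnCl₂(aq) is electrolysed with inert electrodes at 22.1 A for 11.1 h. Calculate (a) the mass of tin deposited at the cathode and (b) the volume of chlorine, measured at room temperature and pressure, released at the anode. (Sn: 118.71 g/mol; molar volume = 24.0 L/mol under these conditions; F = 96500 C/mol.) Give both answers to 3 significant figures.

543 g Sn; 110 L Cl₂

Q = 22.1 × 39960 = 8.831×10^5 C; n(e⁻) = 8.831×10^5 / 96500 = 9.151 mol
Cathode: Sn²⁺ + 2e⁻ → Sn → n(Sn) = 9.151/2 = 4.576 mol → 543 g
Anode: 2Cl⁻ → Cl₂ + 2e⁻ → n(Cl₂) = 9.151/2 = 4.576 mol → 110 L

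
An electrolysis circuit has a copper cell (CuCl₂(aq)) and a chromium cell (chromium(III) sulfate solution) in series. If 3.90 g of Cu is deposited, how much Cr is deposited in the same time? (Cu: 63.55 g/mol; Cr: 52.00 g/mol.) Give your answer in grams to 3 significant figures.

2.13 g

n(Cu) = 3.90 / 63.55 = 0.06137 mol
Cu²⁺ + 2e⁻ → Cu, so n(e⁻) = 2 × 0.06137 = 0.1227 mol
In series, the same 0.1227 mol of electrons flows through the second cell.
Cr³⁺ + 3e⁻ → Cr, so n(Cr) = 0.1227 / 3 = 0.04090 mol
m(Cr) = 0.04090 × 52.00 = 2.13 g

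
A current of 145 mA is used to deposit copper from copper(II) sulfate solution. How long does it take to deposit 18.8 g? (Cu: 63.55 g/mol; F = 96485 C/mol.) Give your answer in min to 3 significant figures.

n(Cu) = 18.8 / 63.55 = 0.2958 mol
Cu²⁺ + 2e⁻ → Cu, so n(e⁻) = 2 × 0.2958 = 0.5916 mol
Q = 0.5916 × 96485 = 57080 C
t = Q / I = 57080 / 0.145 = 3.937×10^5 s = 6560 min

6560 min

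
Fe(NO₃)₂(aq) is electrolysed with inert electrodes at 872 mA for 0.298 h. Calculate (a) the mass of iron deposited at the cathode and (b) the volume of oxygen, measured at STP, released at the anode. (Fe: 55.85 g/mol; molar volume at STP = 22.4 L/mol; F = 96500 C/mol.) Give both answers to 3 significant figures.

Q = 0.872 × 1072.8 = 935.5 C; n(e⁻) = 935.5 / 96500 = 0.009694 mol
Cathode: Fe²⁺ + 2e⁻ → Fe → n(Fe) = 0.009694/2 = 0.004847 mol → 0.271 g
Anode: 2H₂O → O₂ + 4H⁺ + 4e⁻ → n(O₂) = 0.009694/4 = 0.002424 mol → 0.0543 L

0.271 g Fe; 0.0543 L O₂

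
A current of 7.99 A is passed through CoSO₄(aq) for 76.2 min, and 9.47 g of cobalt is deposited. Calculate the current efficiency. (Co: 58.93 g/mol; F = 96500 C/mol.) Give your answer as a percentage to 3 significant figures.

84.9%

Q = 7.99 × 4572 = 36530 C
n(e⁻) = 36530 / 96500 = 0.3785 mol
Co²⁺ + 2e⁻ → Co, so theoretical n(Co) = 0.1893 mol → 11.16 g
Efficiency = 9.47 / 11.16 = 0.8486 = 84.9%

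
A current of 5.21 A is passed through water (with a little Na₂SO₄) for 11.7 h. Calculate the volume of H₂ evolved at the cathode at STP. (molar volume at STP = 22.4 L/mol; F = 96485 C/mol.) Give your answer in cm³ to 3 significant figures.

Q = It = 5.21 × 42120 = 2.194×10^5 C
Moles of electrons = 2.194×10^5 / 96485 = 2.274 mol
2H⁺ + 2e⁻ → H₂, so n(H₂) = 2.274 / 2 = 1.137 mol
V = 1.137 × 22.4 = 25.47 L
= 25500 cm³

25500 cm³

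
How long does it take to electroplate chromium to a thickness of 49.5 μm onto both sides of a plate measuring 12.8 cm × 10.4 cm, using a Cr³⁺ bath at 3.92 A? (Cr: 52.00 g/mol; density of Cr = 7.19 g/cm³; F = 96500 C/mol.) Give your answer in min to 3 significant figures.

224 min

Plated area = 2 × 12.8 × 10.4 = 266.2 cm²
Volume = 266.2 × 49.5×10⁻⁴ cm = 1.318 cm³
m(Cr) = 1.318 × 7.19 = 9.476 g
n(Cr) = 9.476 / 52.00 = 0.1822 mol; n(e⁻) = 3 × 0.1822 = 0.5466 mol
Q = 0.5466 × 96500 = 52750 C
t = 52750 / 3.92 = 13460 s = 224 min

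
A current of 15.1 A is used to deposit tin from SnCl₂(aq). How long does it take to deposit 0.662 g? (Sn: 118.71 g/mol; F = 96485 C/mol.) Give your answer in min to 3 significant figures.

n(Sn) = 0.662 / 118.71 = 0.005577 mol
Sn²⁺ + 2e⁻ → Sn, so n(e⁻) = 2 × 0.005577 = 0.01115 mol
Q = 0.01115 × 96485 = 1076 C
t = Q / I = 1076 / 15.1 = 71.26 s = 1.19 min

1.19 min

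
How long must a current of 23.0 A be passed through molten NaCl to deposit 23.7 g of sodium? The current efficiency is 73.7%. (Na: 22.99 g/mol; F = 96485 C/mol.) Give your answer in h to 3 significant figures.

1.63 h

n(Na) = 23.7 / 22.99 = 1.031 mol
Na⁺ + e⁻ → Na, so n(e⁻) = 1.031 mol
Q = 1.031 × 96485 / 0.737 = 1.350×10^5 C
t = Q / I = 1.350×10^5 / 23.0 = 5870 s = 1.63 h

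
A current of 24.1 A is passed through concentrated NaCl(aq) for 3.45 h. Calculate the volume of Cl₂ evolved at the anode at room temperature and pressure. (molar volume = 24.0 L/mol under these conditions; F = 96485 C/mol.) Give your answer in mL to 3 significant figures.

37200 mL

Charge passed = 24.1 × 12420 = 2.993×10^5 C
n(e⁻) = Q/F = 2.993×10^5/96485 = 3.102 mol
2Cl⁻ → Cl₂ + 2e⁻, so n(Cl₂) = 3.102 / 2 = 1.551 mol
V = 1.551 × 24.0 = 37.22 L
= 37200 mL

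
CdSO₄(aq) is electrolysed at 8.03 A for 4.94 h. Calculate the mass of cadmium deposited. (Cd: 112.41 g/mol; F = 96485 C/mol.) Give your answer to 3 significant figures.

Q = 8.03 A × 17784 s = 1.428×10^5 C
n(e⁻) = 1.428×10^5 / 96485 = 1.480 mol
Cd²⁺ + 2e⁻ → Cd, so n(Cd) = 1.480 / 2 = 0.7400 mol
m = 0.7400 × 112.41 = 83.2 g

83.2 g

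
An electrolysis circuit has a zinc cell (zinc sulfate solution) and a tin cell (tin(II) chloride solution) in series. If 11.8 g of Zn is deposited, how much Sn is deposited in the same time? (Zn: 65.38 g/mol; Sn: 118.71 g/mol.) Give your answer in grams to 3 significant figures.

21.4 g

n(Zn) = 11.8 / 65.38 = 0.1805 mol
Zn²⁺ + 2e⁻ → Zn, so n(e⁻) = 2 × 0.1805 = 0.3610 mol
The cells are in series, so the same charge (and hence the same n(e⁻) = 0.3610 mol) passes through both.
Sn²⁺ + 2e⁻ → Sn, so n(Sn) = 0.3610 / 2 = 0.1805 mol
m(Sn) = 0.1805 × 118.71 = 21.4 g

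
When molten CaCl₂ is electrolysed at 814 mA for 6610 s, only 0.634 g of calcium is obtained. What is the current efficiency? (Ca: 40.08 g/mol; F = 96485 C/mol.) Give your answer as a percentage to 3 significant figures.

Q = 0.814 × 6610 = 5381 C
n(e⁻) = 5381 / 96485 = 0.05577 mol
Ca²⁺ + 2e⁻ → Ca, so theoretical n(Ca) = 0.02789 mol → 1.118 g
Efficiency = 0.634 / 1.118 = 0.5671 = 56.7%

56.7%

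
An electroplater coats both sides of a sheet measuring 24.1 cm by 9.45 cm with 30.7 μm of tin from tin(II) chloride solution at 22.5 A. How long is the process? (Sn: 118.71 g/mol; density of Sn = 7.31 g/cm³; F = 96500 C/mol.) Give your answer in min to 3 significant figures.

Plated area = 2 × 24.1 × 9.45 = 455.5 cm²
Volume = 455.5 × 30.7×10⁻⁴ cm = 1.398 cm³
m(Sn) = 1.398 × 7.31 = 10.22 g
n(Sn) = 10.22 / 118.71 = 0.08609 mol; n(e⁻) = 2 × 0.08609 = 0.1722 mol
Q = 0.1722 × 96500 = 16620 C
t = 16620 / 22.5 = 738.7 s = 12.3 min

12.3 min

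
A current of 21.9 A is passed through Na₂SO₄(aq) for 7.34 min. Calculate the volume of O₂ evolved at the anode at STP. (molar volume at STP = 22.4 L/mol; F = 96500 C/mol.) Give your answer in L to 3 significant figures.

Charge passed = 21.9 × 440.4 = 9645 C
n(e⁻) = Q/F = 9645/96500 = 0.09995 mol
2H₂O → O₂ + 4H⁺ + 4e⁻, so n(O₂) = 0.09995 / 4 = 0.02499 mol
V = 0.02499 × 22.4 = 0.5598 L

0.560 L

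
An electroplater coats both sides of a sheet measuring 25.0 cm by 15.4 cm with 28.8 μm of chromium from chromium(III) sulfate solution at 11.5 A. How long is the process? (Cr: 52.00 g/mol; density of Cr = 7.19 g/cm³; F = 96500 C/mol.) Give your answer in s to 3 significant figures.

7720 s

Plated area = 2 × 25.0 × 15.4 = 770.0 cm²
Volume = 770.0 × 28.8×10⁻⁴ cm = 2.218 cm³
m(Cr) = 2.218 × 7.19 = 15.95 g
n(Cr) = 15.95 / 52.00 = 0.3067 mol; n(e⁻) = 3 × 0.3067 = 0.9201 mol
Q = 0.9201 × 96500 = 88790 C
t = 88790 / 11.5 = 7721 s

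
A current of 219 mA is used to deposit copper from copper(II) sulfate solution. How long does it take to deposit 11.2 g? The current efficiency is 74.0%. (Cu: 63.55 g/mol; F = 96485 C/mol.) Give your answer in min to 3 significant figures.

3500 min

n(Cu) = 11.2 / 63.55 = 0.1762 mol
Cu²⁺ + 2e⁻ → Cu, so n(e⁻) = 2 × 0.1762 = 0.3524 mol
Q = 0.3524 × 96485 / 0.740 = 45950 C
t = Q / I = 45950 / 0.219 = 2.098×10^5 s = 3500 min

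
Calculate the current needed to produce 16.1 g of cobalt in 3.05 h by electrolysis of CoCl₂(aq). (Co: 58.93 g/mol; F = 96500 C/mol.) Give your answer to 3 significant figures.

n(Co) = 16.1 / 58.93 = 0.2732 mol
Co²⁺ + 2e⁻ → Co, so n(e⁻) = 2 × 0.2732 = 0.5464 mol
Q = 0.5464 × 96500 = 52730 C
I = Q / t = 52730 / 10980 s = 4.80 A

4.80 A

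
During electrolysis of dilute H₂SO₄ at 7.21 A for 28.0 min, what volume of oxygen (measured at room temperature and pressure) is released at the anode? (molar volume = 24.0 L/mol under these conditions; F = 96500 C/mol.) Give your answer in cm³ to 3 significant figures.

Q = It = 7.21 × 1680 = 12110 C
Moles of electrons = 12110 / 96500 = 0.1255 mol
2H₂O → O₂ + 4H⁺ + 4e⁻, so n(O₂) = 0.1255 / 4 = 0.03138 mol
V = 0.03138 × 24.0 = 0.7531 L
= 753 cm³

753 cm³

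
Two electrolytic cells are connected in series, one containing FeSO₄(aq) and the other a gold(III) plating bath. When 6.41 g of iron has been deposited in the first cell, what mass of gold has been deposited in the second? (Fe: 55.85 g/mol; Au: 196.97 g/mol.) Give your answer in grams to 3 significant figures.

n(Fe) = 6.41 / 55.85 = 0.1148 mol
Fe²⁺ + 2e⁻ → Fe, so n(e⁻) = 2 × 0.1148 = 0.2296 mol
In series, the same 0.2296 mol of electrons flows through the second cell.
Au³⁺ + 3e⁻ → Au, so n(Au) = 0.2296 / 3 = 0.07653 mol
m(Au) = 0.07653 × 196.97 = 15.1 g

15.1 g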